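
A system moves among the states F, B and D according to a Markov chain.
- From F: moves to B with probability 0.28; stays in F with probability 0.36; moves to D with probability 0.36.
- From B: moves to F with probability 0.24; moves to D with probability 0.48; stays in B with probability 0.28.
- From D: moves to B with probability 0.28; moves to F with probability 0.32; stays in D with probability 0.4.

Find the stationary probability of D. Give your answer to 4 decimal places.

Let the stationary distribution be π with π = πP and π_1 + π_2 + π_3 = 1.
π_1 = 0.36·π_1 + 0.24·π_2 + 0.32·π_3
π_2 = 0.28·π_1 + 0.28·π_2 + 0.28·π_3
Solving with the normalization constraint gives π = (0.3100, 0.2800, 0.4100).
So the stationary probability of D is 0.4100.

0.4100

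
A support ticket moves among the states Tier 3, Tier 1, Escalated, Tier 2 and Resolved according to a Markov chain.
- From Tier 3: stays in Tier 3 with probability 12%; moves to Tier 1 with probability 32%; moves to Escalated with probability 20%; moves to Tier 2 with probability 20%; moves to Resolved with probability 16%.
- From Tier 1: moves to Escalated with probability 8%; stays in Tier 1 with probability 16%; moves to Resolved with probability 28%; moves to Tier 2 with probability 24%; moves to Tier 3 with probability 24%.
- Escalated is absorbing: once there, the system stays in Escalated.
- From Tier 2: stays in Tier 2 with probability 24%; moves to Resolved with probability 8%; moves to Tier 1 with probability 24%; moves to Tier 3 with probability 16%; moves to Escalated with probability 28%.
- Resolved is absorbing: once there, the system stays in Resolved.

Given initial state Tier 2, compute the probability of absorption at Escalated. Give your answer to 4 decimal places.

Let h(s) be the probability of absorption at Escalated starting from transient state s. Then h(Escalated) = 1 and h(Resolved) = 0. By first-step analysis:
h(Tier 3) = 0.12·h(Tier 3) + 0.32·h(Tier 1) + 0.2·1 + 0.2·h(Tier 2) + 0.16·0
h(Tier 1) = 0.24·h(Tier 3) + 0.16·h(Tier 1) + 0.08·1 + 0.24·h(Tier 2) + 0.28·0
h(Tier 2) = 0.16·h(Tier 3) + 0.24·h(Tier 1) + 0.28·1 + 0.24·h(Tier 2) + 0.08·0
Solving: h(Tier 3) = 0.5174, h(Tier 1) = 0.4171, h(Tier 2) = 0.6090.
Starting from Tier 2, the probability is 0.6090.

0.6090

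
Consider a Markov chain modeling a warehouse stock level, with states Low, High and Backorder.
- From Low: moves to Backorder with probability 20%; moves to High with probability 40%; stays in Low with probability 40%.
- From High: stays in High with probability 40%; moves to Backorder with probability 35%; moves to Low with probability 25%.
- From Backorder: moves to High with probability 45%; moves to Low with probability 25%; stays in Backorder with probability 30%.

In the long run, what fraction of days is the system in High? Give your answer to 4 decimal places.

Let the stationary distribution be π with π = πP and π_1 + π_2 + π_3 = 1.
π_1 = 0.4·π_1 + 0.25·π_2 + 0.25·π_3
π_2 = 0.4·π_1 + 0.4·π_2 + 0.45·π_3
Solving with the normalization constraint gives π = (0.2941, 0.4146, 0.2913).
So the stationary probability of High is 0.4146.

0.4146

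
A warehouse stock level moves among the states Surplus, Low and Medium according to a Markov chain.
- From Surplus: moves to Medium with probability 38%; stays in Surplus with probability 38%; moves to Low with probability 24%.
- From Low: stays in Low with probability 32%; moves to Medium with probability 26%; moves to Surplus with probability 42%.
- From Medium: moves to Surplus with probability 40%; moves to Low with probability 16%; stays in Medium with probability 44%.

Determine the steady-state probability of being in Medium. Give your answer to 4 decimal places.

0.3751

Let the stationary distribution be π with π = πP and π_1 + π_2 + π_3 = 1.
π_1 = 0.38·π_1 + 0.42·π_2 + 0.4·π_3
π_2 = 0.24·π_1 + 0.32·π_2 + 0.16·π_3
Solving with the normalization constraint gives π = (0.3966, 0.2283, 0.3751).
So the stationary probability of Medium is 0.3751.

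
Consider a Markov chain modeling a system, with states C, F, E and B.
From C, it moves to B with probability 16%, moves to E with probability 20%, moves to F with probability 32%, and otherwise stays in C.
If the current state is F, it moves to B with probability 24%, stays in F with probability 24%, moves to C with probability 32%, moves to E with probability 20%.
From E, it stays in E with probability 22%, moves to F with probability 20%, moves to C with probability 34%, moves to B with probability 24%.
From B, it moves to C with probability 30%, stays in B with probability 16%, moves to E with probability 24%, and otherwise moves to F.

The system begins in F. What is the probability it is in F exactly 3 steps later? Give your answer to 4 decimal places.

Propagate the distribution vector 3 steps from F.
After 0 steps: (0.0000, 1.0000, 0.0000, 0.0000)
After 1 step: (0.3200, 0.2400, 0.2000, 0.2400)
After 2 steps: (0.3192, 0.2720, 0.2136, 0.1952)
After 3 steps: (0.3204, 0.2687, 0.2121, 0.1988)
P(in F after 3 steps) = 0.2687

0.2687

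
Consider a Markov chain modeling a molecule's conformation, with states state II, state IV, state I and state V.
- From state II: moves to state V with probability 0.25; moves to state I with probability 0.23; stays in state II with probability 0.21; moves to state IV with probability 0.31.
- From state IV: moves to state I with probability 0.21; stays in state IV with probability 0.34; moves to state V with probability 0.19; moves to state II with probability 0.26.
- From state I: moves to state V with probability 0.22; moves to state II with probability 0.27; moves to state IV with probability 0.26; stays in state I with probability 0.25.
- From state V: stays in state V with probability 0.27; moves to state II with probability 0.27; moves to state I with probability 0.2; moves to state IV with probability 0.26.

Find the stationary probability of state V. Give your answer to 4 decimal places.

Let the stationary distribution be π with π = πP and π_1 + π_2 + π_3 + π_4 = 1.
π_1 = 0.21·π_1 + 0.26·π_2 + 0.27·π_3 + 0.27·π_4
π_2 = 0.31·π_1 + 0.34·π_2 + 0.26·π_3 + 0.26·π_4
π_3 = 0.23·π_1 + 0.21·π_2 + 0.25·π_3 + 0.2·π_4
Solving with the normalization constraint gives π = (0.2519, 0.2963, 0.2216, 0.2302).
So the stationary probability of state V is 0.2302.

0.2302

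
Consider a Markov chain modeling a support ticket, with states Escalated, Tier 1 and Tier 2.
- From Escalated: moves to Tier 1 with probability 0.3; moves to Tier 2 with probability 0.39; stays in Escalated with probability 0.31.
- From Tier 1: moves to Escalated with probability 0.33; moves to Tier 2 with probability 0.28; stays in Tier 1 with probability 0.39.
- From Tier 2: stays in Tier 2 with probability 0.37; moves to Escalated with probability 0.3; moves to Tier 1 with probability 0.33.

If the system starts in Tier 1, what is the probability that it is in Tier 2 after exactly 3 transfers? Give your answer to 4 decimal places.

0.3454

Propagate the distribution vector 3 transfers from Tier 1.
After 0 transfers: (0.0000, 1.0000, 0.0000)
After 1 transfer: (0.3300, 0.3900, 0.2800)
After 2 transfers: (0.3150, 0.3435, 0.3415)
After 3 transfers: (0.3135, 0.3412, 0.3454)
P(in Tier 2 after 3 transfers) = 0.3454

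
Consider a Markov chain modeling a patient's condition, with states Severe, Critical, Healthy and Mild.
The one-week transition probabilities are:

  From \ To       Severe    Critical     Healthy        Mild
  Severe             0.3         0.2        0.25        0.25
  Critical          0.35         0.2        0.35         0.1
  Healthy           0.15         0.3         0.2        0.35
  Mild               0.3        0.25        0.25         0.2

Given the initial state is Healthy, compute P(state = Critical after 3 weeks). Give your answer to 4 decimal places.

0.2374

Propagate the distribution vector 3 weeks from Healthy.
After 0 weeks: (0.0000, 0.0000, 1.0000, 0.0000)
After 1 week: (0.1500, 0.3000, 0.2000, 0.3500)
After 2 weeks: (0.2850, 0.2375, 0.2700, 0.2075)
After 3 weeks: (0.2714, 0.2374, 0.2603, 0.2310)
P(in Critical after 3 weeks) = 0.2374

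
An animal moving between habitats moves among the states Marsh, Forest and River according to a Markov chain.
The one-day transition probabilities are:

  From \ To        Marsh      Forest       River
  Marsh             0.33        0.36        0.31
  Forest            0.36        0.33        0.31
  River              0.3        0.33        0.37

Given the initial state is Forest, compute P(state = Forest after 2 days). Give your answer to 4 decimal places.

Sum over the intermediate state after 1 day:
P = P(Forest→Marsh)·P(Marsh→Forest) + P(Forest→Forest)·P(Forest→Forest) + P(Forest→River)·P(River→Forest)
  = 0.36×0.36 + 0.33×0.33 + 0.31×0.33
  = 0.1296 + 0.1089 + 0.1023 = 0.3408

0.3408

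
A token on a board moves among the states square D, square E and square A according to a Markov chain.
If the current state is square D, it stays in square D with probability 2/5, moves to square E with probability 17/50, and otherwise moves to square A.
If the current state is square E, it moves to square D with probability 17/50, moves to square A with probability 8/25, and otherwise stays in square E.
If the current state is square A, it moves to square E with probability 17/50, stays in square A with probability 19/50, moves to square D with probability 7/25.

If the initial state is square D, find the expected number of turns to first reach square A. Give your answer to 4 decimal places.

3.5663

Let t(s) be the expected number of turns to first reach square A from state s, with t(square A) = 0. Conditioning on the first turn:
t(square D) = 1 + 0.4·t(square D) + 0.34·t(square E)
t(square E) = 1 + 0.34·t(square D) + 0.34·t(square E)
Solving: t(square D) = 3.5663, t(square E) = 3.3524.
Expected turns from square D to square A: 3.5663.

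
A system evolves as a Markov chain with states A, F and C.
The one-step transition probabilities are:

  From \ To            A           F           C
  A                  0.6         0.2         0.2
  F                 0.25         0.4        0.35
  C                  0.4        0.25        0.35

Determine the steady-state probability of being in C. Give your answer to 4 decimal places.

Let the stationary distribution be π with π = πP and π_1 + π_2 + π_3 = 1.
π_1 = 0.6·π_1 + 0.25·π_2 + 0.4·π_3
π_2 = 0.2·π_1 + 0.4·π_2 + 0.25·π_3
Solving with the normalization constraint gives π = (0.4498, 0.2677, 0.2825).
So the stationary probability of C is 0.2825.

0.2825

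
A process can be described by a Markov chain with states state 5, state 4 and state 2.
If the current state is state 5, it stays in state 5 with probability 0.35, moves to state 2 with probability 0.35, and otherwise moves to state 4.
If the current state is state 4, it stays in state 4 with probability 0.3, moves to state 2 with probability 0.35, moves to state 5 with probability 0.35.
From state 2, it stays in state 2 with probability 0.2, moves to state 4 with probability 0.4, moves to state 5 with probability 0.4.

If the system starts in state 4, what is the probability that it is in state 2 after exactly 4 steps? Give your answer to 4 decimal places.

0.3042

Propagate the distribution vector 4 steps from state 4.
After 0 steps: (0.0000, 1.0000, 0.0000)
After 1 step: (0.3500, 0.3000, 0.3500)
After 2 steps: (0.3675, 0.3350, 0.2975)
After 3 steps: (0.3649, 0.3298, 0.3054)
After 4 steps: (0.3653, 0.3305, 0.3042)
P(in state 2 after 4 steps) = 0.3042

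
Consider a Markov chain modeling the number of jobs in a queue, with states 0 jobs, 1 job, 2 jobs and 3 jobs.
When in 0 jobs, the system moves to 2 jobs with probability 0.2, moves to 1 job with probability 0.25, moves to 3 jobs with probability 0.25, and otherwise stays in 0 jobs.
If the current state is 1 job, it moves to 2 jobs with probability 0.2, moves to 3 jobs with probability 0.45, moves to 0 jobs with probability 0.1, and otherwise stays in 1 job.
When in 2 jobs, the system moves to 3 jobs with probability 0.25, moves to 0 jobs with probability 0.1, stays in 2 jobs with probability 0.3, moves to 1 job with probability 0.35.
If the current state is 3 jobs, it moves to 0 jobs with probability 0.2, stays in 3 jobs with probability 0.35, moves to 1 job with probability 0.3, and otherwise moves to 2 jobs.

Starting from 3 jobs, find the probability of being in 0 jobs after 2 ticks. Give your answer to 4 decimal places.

Propagate the distribution vector 2 ticks from 3 jobs.
After 0 ticks: (0.0000, 0.0000, 0.0000, 1.0000)
After 1 tick: (0.2000, 0.3000, 0.1500, 0.3500)
After 2 ticks: (0.1750, 0.2825, 0.1975, 0.3450)
P(in 0 jobs after 2 ticks) = 0.1750

0.1750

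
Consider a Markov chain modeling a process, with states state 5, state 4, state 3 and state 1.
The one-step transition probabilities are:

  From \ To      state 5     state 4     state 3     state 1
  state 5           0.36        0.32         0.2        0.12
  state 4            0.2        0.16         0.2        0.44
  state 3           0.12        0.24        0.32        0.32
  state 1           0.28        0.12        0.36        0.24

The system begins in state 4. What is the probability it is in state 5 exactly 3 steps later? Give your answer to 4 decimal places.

Propagate the distribution vector 3 steps from state 4.
After 0 steps: (0.0000, 1.0000, 0.0000, 0.0000)
After 1 step: (0.2000, 0.1600, 0.2000, 0.4400)
After 2 steps: (0.2512, 0.1904, 0.2944, 0.2640)
After 3 steps: (0.2378, 0.2132, 0.2776, 0.2715)
P(in state 5 after 3 steps) = 0.2378

0.2378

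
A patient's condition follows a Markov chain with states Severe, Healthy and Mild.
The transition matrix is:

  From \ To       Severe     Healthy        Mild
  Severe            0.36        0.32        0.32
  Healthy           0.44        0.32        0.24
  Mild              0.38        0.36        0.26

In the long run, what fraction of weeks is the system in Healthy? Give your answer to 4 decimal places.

0.3311

Let the stationary distribution be π with π = πP and π_1 + π_2 + π_3 = 1.
π_1 = 0.36·π_1 + 0.44·π_2 + 0.38·π_3
π_2 = 0.32·π_1 + 0.32·π_2 + 0.36·π_3
Solving with the normalization constraint gives π = (0.3920, 0.3311, 0.2769).
So the stationary probability of Healthy is 0.3311.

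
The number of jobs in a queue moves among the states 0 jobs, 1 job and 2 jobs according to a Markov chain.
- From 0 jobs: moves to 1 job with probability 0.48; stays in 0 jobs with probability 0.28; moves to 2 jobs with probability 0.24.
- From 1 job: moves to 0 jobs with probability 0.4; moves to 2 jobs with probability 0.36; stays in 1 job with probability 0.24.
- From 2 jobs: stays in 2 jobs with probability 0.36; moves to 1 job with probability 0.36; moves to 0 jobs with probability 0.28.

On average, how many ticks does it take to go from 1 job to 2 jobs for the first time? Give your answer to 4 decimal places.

Let t(s) be the expected number of ticks to first reach 2 jobs from state s, with t(2 jobs) = 0. Conditioning on the first tick:
t(0 jobs) = 1 + 0.28·t(0 jobs) + 0.48·t(1 job)
t(1 job) = 1 + 0.4·t(0 jobs) + 0.24·t(1 job)
Solving: t(0 jobs) = 3.4910, t(1 job) = 3.1532.
Expected ticks from 1 job to 2 jobs: 3.1532.

3.1532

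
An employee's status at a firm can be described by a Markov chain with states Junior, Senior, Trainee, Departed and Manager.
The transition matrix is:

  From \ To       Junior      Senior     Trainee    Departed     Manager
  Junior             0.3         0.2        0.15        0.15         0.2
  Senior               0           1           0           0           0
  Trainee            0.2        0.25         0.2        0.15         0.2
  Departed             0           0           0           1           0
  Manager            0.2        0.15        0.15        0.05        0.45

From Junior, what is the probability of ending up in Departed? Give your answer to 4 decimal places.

Let h(s) be the probability of absorption at Departed starting from transient state s. Then h(Departed) = 1 and h(Senior) = 0. By first-step analysis:
h(Junior) = 0.3·h(Junior) + 0.2·0 + 0.15·h(Trainee) + 0.15·1 + 0.2·h(Manager)
h(Trainee) = 0.2·h(Junior) + 0.25·0 + 0.2·h(Trainee) + 0.15·1 + 0.2·h(Manager)
h(Manager) = 0.2·h(Junior) + 0.15·0 + 0.15·h(Trainee) + 0.05·1 + 0.45·h(Manager)
Solving: h(Junior) = 0.3880, h(Trainee) = 0.3675, h(Manager) = 0.3322.
Starting from Junior, the probability is 0.3880.

0.3880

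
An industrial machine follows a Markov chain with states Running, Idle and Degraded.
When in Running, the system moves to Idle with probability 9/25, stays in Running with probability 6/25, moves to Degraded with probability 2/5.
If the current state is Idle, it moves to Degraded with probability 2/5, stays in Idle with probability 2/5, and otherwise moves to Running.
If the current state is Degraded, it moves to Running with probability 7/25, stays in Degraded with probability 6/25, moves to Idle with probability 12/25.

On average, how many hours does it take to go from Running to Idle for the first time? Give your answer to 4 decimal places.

Let t(s) be the expected number of hours to first reach Idle from state s, with t(Idle) = 0. Conditioning on the first hour:
t(Running) = 1 + 0.24·t(Running) + 0.4·t(Degraded)
t(Degraded) = 1 + 0.28·t(Running) + 0.24·t(Degraded)
Solving: t(Running) = 2.4914, t(Degraded) = 2.2337.
Expected hours from Running to Idle: 2.4914.

2.4914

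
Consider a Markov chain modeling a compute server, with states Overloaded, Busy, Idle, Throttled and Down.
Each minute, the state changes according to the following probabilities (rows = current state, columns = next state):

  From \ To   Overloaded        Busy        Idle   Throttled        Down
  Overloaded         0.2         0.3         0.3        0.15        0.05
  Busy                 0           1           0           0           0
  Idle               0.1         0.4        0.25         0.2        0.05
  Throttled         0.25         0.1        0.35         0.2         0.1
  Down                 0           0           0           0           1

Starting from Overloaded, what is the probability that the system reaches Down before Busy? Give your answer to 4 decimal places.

0.1660

Let h(s) be the probability of absorption at Down starting from transient state s. Then h(Down) = 1 and h(Busy) = 0. By first-step analysis:
h(Overloaded) = 0.2·h(Overloaded) + 0.3·0 + 0.3·h(Idle) + 0.15·h(Throttled) + 0.05·1
h(Idle) = 0.1·h(Overloaded) + 0.4·0 + 0.25·h(Idle) + 0.2·h(Throttled) + 0.05·1
h(Throttled) = 0.25·h(Overloaded) + 0.1·0 + 0.35·h(Idle) + 0.2·h(Throttled) + 0.1·1
Solving: h(Overloaded) = 0.1660, h(Idle) = 0.1539, h(Throttled) = 0.2442.
Starting from Overloaded, the probability is 0.1660.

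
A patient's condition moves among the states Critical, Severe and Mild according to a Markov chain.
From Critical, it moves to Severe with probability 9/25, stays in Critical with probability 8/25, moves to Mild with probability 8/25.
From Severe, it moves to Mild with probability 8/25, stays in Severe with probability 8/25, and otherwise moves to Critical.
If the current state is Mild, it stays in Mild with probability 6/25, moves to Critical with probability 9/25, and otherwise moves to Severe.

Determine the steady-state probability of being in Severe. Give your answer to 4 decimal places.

0.3575

Let the stationary distribution be π with π = πP and π_1 + π_2 + π_3 = 1.
π_1 = 0.32·π_1 + 0.36·π_2 + 0.36·π_3
π_2 = 0.36·π_1 + 0.32·π_2 + 0.4·π_3
Solving with the normalization constraint gives π = (0.3462, 0.3575, 0.2963).
So the stationary probability of Severe is 0.3575.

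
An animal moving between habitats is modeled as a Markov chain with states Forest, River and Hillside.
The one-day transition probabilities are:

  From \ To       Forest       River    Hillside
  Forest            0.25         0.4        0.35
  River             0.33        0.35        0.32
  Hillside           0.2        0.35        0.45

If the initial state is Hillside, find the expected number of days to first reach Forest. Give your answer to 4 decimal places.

4.0733

Let t(s) be the expected number of days to first reach Forest from state s, with t(Forest) = 0. Conditioning on the first day:
t(River) = 1 + 0.35·t(River) + 0.32·t(Hillside)
t(Hillside) = 1 + 0.35·t(River) + 0.45·t(Hillside)
Solving: t(River) = 3.5438, t(Hillside) = 4.0733.
Expected days from Hillside to Forest: 4.0733.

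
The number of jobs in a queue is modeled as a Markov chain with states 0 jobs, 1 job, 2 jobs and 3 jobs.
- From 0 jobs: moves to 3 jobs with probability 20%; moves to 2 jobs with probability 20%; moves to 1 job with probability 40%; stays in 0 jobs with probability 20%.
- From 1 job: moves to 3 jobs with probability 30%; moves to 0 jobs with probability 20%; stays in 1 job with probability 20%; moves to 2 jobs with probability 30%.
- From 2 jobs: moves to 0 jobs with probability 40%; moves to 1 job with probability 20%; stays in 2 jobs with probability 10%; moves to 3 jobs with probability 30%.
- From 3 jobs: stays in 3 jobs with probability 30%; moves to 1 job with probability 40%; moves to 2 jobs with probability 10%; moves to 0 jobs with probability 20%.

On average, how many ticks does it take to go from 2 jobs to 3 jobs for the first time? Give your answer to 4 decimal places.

Let t(s) be the expected number of ticks to first reach 3 jobs from state s, with t(3 jobs) = 0. Conditioning on the first tick:
t(0 jobs) = 1 + 0.2·t(0 jobs) + 0.4·t(1 job) + 0.2·t(2 jobs)
t(1 job) = 1 + 0.2·t(0 jobs) + 0.2·t(1 job) + 0.3·t(2 jobs)
t(2 jobs) = 1 + 0.4·t(0 jobs) + 0.2·t(1 job) + 0.1·t(2 jobs)
Solving: t(0 jobs) = 3.9881, t(1 job) = 3.6310, t(2 jobs) = 3.6905.
Expected ticks from 2 jobs to 3 jobs: 3.6905.

3.6905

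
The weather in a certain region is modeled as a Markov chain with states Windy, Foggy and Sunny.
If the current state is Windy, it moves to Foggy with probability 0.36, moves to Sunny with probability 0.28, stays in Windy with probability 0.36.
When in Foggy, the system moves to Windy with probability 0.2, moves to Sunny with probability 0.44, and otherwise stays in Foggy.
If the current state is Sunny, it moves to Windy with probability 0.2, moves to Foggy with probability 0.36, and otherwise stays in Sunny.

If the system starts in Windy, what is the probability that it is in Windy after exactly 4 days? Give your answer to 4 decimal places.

Propagate the distribution vector 4 days from Windy.
After 0 days: (1.0000, 0.0000, 0.0000)
After 1 day: (0.3600, 0.3600, 0.2800)
After 2 days: (0.2576, 0.3600, 0.3824)
After 3 days: (0.2412, 0.3600, 0.3988)
After 4 days: (0.2386, 0.3600, 0.4014)
P(in Windy after 4 days) = 0.2386

0.2386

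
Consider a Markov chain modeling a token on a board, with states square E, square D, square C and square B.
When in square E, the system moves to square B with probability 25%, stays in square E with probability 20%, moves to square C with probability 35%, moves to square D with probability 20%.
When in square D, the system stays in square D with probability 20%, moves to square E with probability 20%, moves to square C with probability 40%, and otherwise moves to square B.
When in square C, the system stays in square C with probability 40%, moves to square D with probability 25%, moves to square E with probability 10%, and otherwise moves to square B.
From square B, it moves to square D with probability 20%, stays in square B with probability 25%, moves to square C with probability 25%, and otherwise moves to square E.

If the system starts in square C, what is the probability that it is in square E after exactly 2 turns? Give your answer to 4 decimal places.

0.1850

Propagate the distribution vector 2 turns from square C.
After 0 turns: (0.0000, 0.0000, 1.0000, 0.0000)
After 1 turn: (0.1000, 0.2500, 0.4000, 0.2500)
After 2 turns: (0.1850, 0.2200, 0.3575, 0.2375)
P(in square E after 2 turns) = 0.1850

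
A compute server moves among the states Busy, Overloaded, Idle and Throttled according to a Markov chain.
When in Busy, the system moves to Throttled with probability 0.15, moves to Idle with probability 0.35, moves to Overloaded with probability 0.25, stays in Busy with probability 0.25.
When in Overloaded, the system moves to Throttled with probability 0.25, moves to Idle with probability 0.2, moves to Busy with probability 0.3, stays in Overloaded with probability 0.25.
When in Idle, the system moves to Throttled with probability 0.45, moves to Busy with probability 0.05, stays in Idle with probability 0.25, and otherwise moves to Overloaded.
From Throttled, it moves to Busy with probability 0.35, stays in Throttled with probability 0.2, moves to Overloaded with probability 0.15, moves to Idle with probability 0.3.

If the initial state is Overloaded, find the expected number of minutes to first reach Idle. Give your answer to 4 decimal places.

3.7686

Let t(s) be the expected number of minutes to first reach Idle from state s, with t(Idle) = 0. Conditioning on the first minute:
t(Busy) = 1 + 0.25·t(Busy) + 0.25·t(Overloaded) + 0.15·t(Throttled)
t(Overloaded) = 1 + 0.3·t(Busy) + 0.25·t(Overloaded) + 0.25·t(Throttled)
t(Throttled) = 1 + 0.35·t(Busy) + 0.15·t(Overloaded) + 0.2·t(Throttled)
Solving: t(Busy) = 3.2667, t(Overloaded) = 3.7686, t(Throttled) = 3.3858.
Expected minutes from Overloaded to Idle: 3.7686.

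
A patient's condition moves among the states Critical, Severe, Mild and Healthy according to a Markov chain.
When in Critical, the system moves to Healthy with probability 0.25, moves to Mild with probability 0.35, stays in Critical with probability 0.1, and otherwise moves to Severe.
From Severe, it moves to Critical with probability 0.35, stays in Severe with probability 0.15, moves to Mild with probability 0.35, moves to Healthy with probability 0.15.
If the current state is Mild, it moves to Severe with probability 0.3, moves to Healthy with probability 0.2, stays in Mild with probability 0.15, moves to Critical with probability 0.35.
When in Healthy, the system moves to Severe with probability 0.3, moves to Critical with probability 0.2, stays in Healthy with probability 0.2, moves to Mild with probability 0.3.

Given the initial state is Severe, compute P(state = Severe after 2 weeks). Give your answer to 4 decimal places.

Propagate the distribution vector 2 weeks from Severe.
After 0 weeks: (0.0000, 1.0000, 0.0000, 0.0000)
After 1 week: (0.3500, 0.1500, 0.3500, 0.1500)
After 2 weeks: (0.2400, 0.2775, 0.2725, 0.2100)
P(in Severe after 2 weeks) = 0.2775

0.2775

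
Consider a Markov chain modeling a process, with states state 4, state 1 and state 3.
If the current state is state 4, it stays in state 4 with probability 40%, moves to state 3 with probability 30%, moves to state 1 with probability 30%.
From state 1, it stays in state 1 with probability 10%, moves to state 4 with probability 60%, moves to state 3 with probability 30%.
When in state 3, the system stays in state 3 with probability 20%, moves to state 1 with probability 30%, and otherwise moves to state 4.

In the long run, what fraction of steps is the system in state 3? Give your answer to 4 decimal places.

Let the stationary distribution be π with π = πP and π_1 + π_2 + π_3 = 1.
π_1 = 0.4·π_1 + 0.6·π_2 + 0.5·π_3
π_2 = 0.3·π_1 + 0.1·π_2 + 0.3·π_3
Solving with the normalization constraint gives π = (0.4773, 0.2500, 0.2727).
So the stationary probability of state 3 is 0.2727.

0.2727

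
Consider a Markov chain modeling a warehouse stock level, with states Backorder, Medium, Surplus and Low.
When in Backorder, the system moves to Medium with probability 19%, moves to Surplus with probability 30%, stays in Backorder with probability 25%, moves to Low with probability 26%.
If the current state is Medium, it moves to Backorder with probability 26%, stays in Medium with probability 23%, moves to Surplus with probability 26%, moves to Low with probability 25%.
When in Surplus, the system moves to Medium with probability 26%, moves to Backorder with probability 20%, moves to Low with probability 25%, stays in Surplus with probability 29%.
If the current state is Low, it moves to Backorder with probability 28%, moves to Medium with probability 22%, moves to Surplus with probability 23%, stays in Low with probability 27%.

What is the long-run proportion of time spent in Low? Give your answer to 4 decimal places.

0.2576

Let the stationary distribution be π with π = πP and π_1 + π_2 + π_3 + π_4 = 1.
π_1 = 0.25·π_1 + 0.26·π_2 + 0.2·π_3 + 0.28·π_4
π_2 = 0.19·π_1 + 0.23·π_2 + 0.26·π_3 + 0.22·π_4
π_3 = 0.3·π_1 + 0.26·π_2 + 0.29·π_3 + 0.23·π_4
Solving with the normalization constraint gives π = (0.2465, 0.2257, 0.2702, 0.2576).
So the stationary probability of Low is 0.2576.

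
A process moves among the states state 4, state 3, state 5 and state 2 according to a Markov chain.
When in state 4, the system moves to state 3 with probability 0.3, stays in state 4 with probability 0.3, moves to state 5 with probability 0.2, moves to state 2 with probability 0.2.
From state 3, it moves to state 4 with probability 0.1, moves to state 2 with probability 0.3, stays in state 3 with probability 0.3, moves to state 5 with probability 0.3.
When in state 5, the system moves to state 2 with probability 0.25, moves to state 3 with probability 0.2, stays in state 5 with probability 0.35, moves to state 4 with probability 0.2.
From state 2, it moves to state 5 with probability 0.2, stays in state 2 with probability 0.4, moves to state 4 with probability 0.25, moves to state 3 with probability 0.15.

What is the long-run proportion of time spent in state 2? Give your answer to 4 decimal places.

Let the stationary distribution be π with π = πP and π_1 + π_2 + π_3 + π_4 = 1.
π_1 = 0.3·π_1 + 0.1·π_2 + 0.2·π_3 + 0.25·π_4
π_2 = 0.3·π_1 + 0.3·π_2 + 0.2·π_3 + 0.15·π_4
π_3 = 0.2·π_1 + 0.3·π_2 + 0.35·π_3 + 0.2·π_4
Solving with the normalization constraint gives π = (0.2131, 0.2295, 0.2623, 0.2951).
So the stationary probability of state 2 is 0.2951.

0.2951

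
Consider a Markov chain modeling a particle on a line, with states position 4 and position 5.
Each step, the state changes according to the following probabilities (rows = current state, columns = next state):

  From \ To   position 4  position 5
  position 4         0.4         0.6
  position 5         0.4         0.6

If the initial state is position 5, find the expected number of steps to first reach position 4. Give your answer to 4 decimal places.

2.5000

Let t(s) be the expected number of steps to first reach position 4 from state s, with t(position 4) = 0. Conditioning on the first step:
t(position 5) = 1 + 0.6·t(position 5)
Solving: t(position 5) = 2.5000.
Expected steps from position 5 to position 4: 2.5000.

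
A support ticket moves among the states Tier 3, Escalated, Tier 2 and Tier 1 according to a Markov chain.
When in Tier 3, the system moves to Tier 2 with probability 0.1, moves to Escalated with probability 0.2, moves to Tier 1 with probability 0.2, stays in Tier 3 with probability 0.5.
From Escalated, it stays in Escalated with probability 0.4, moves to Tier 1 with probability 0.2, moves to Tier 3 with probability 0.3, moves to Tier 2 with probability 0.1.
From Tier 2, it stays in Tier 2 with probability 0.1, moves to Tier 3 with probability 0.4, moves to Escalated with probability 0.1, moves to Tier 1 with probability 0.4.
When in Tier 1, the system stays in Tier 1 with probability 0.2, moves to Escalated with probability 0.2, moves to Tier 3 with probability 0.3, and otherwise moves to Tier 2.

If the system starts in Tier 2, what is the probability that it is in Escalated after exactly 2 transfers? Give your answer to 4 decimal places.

Propagate the distribution vector 2 transfers from Tier 2.
After 0 transfers: (0.0000, 0.0000, 1.0000, 0.0000)
After 1 transfer: (0.4000, 0.1000, 0.1000, 0.4000)
After 2 transfers: (0.3900, 0.2100, 0.1800, 0.2200)
P(in Escalated after 2 transfers) = 0.2100

0.2100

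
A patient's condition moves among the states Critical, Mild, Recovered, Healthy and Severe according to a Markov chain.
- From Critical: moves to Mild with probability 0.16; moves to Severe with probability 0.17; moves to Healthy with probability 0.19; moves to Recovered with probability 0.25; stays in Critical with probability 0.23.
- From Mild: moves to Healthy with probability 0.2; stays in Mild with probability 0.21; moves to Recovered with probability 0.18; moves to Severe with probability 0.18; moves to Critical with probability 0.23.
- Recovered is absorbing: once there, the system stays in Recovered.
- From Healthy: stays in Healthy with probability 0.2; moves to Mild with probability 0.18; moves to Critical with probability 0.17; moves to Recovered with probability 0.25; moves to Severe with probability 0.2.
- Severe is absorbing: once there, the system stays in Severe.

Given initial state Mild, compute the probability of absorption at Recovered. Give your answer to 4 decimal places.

0.5350

Let h(s) be the probability of absorption at Recovered starting from transient state s. Then h(Recovered) = 1 and h(Severe) = 0. By first-step analysis:
h(Critical) = 0.23·h(Critical) + 0.16·h(Mild) + 0.25·1 + 0.19·h(Healthy) + 0.17·0
h(Mild) = 0.23·h(Critical) + 0.21·h(Mild) + 0.18·1 + 0.2·h(Healthy) + 0.18·0
h(Healthy) = 0.17·h(Critical) + 0.18·h(Mild) + 0.25·1 + 0.2·h(Healthy) + 0.2·0
Solving: h(Critical) = 0.5727, h(Mild) = 0.5350, h(Healthy) = 0.5546.
Starting from Mild, the probability is 0.5350.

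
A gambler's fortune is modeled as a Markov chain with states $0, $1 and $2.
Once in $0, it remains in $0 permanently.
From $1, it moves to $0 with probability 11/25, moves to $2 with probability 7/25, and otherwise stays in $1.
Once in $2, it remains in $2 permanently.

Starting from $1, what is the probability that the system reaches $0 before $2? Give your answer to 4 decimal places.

0.6111

Let h(s) be the probability of absorption at $0 starting from transient state s. Then h($0) = 1 and h($2) = 0. By first-step analysis:
h($1) = 0.44·1 + 0.28·h($1) + 0.28·0
Solving: h($1) = 0.6111.
Starting from $1, the probability is 0.6111.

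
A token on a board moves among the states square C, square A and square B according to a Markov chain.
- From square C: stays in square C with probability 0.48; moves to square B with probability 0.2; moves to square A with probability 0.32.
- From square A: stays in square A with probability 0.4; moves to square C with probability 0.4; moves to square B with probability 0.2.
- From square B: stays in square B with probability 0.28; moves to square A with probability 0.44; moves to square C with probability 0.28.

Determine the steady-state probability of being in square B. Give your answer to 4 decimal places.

Let the stationary distribution be π with π = πP and π_1 + π_2 + π_3 = 1.
π_1 = 0.48·π_1 + 0.4·π_2 + 0.28·π_3
π_2 = 0.32·π_1 + 0.4·π_2 + 0.44·π_3
Solving with the normalization constraint gives π = (0.4064, 0.3762, 0.2174).
So the stationary probability of square B is 0.2174.

0.2174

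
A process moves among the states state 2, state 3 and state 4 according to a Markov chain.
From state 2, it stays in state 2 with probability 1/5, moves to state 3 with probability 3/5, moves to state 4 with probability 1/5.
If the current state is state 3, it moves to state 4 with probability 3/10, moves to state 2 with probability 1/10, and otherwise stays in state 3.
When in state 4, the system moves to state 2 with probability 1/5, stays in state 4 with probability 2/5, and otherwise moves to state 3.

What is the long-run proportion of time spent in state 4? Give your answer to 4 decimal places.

0.3171

Let the stationary distribution be π with π = πP and π_1 + π_2 + π_3 = 1.
π_1 = 0.2·π_1 + 0.1·π_2 + 0.2·π_3
π_2 = 0.6·π_1 + 0.6·π_2 + 0.4·π_3
Solving with the normalization constraint gives π = (0.1463, 0.5366, 0.3171).
So the stationary probability of state 4 is 0.3171.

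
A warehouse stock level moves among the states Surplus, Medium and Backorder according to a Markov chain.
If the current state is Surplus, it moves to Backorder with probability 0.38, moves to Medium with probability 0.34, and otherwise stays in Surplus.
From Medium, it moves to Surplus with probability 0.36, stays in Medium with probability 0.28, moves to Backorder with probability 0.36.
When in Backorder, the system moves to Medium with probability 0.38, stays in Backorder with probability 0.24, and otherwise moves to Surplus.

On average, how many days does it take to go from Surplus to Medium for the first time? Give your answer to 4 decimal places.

Let t(s) be the expected number of days to first reach Medium from state s, with t(Medium) = 0. Conditioning on the first day:
t(Surplus) = 1 + 0.28·t(Surplus) + 0.38·t(Backorder)
t(Backorder) = 1 + 0.38·t(Surplus) + 0.24·t(Backorder)
Solving: t(Surplus) = 2.8302, t(Backorder) = 2.7309.
Expected days from Surplus to Medium: 2.8302.

2.8302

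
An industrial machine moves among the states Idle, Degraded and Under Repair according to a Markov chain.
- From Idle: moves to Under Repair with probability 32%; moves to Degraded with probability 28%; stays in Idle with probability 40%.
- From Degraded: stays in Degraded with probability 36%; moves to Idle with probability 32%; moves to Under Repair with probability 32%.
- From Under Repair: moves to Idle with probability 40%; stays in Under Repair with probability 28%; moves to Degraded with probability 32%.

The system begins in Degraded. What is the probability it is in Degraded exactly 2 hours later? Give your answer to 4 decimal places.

Sum over the intermediate state after 1 hour:
P = P(Degraded→Idle)·P(Idle→Degraded) + P(Degraded→Degraded)·P(Degraded→Degraded) + P(Degraded→Under Repair)·P(Under Repair→Degraded)
  = 0.32×0.28 + 0.36×0.36 + 0.32×0.32
  = 0.0896 + 0.1296 + 0.1024 = 0.3216

0.3216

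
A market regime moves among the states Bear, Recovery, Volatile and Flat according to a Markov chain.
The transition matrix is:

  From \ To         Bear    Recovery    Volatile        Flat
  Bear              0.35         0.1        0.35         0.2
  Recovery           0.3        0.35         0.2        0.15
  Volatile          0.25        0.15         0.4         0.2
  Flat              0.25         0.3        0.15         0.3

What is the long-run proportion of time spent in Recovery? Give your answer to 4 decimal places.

0.2089

Let the stationary distribution be π with π = πP and π_1 + π_2 + π_3 + π_4 = 1.
π_1 = 0.35·π_1 + 0.3·π_2 + 0.25·π_3 + 0.25·π_4
π_2 = 0.1·π_1 + 0.35·π_2 + 0.15·π_3 + 0.3·π_4
π_3 = 0.35·π_1 + 0.2·π_2 + 0.4·π_3 + 0.15·π_4
Solving with the normalization constraint gives π = (0.2894, 0.2089, 0.2911, 0.2106).
So the stationary probability of Recovery is 0.2089.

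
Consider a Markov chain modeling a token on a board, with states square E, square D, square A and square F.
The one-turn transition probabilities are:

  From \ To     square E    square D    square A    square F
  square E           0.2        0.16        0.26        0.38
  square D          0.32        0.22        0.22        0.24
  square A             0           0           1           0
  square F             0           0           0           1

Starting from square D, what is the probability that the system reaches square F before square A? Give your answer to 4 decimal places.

Let h(s) be the probability of absorption at square F starting from transient state s. Then h(square F) = 1 and h(square A) = 0. By first-step analysis:
h(square E) = 0.2·h(square E) + 0.16·h(square D) + 0.26·0 + 0.38·1
h(square D) = 0.32·h(square E) + 0.22·h(square D) + 0.22·0 + 0.24·1
Solving: h(square E) = 0.5845, h(square D) = 0.5475.
Starting from square D, the probability is 0.5475.

0.5475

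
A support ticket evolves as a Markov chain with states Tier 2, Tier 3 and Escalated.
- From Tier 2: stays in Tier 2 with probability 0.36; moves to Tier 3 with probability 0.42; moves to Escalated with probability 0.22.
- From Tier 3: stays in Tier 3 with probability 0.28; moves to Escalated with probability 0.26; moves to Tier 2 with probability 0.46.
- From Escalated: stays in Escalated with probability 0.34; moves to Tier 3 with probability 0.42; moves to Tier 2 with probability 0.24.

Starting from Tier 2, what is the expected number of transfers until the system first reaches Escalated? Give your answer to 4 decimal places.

Let t(s) be the expected number of transfers to first reach Escalated from state s, with t(Escalated) = 0. Conditioning on the first transfer:
t(Tier 2) = 1 + 0.36·t(Tier 2) + 0.42·t(Tier 3)
t(Tier 3) = 1 + 0.46·t(Tier 2) + 0.28·t(Tier 3)
Solving: t(Tier 2) = 4.2601, t(Tier 3) = 4.1106.
Expected transfers from Tier 2 to Escalated: 4.2601.

4.2601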